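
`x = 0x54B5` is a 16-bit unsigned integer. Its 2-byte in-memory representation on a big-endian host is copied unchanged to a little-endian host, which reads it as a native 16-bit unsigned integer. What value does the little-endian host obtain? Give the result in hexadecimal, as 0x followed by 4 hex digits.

0xB554

Stored big-endian, the bytes at ascending addresses are 54 B5.
Read back as little-endian, the first byte is least significant, giving 0xB554.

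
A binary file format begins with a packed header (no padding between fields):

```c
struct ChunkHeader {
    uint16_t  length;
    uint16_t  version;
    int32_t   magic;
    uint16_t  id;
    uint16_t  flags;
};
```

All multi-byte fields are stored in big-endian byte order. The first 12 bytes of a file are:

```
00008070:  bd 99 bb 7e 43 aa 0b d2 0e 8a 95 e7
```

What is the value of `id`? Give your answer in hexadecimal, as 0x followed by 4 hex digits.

`id` follows `length` (2 B), `version` (2 B), `magic` (4 B), so it starts at offset 2 + 2 + 4 = 8 and occupies 2 bytes.
Bytes at offsets 8..9: 0E 8A.
Big-endian stores the most-significant byte at the lowest address.
The bytes are already most-significant first: 0x0E8A.

0x0E8A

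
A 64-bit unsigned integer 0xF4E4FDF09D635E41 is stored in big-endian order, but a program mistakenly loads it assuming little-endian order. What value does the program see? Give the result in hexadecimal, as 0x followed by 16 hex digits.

0x415E639DF0FDE4F4

Stored big-endian, the bytes at ascending addresses are F4 E4 FD F0 9D 63 5E 41.
Read back as little-endian, the first byte is least significant, giving 0x415E639DF0FDE4F4.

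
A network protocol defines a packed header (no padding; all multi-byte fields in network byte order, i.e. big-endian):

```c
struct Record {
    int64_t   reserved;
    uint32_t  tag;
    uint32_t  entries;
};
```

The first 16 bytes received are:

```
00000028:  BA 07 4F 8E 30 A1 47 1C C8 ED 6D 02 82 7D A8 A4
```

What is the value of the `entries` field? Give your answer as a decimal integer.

`entries` follows `reserved` (8 B), `tag` (4 B), so it starts at offset 8 + 4 = 12 and occupies 4 bytes.
Bytes at offsets 12..15: 82 7D A8 A4.
Big-endian stores the most-significant byte at the lowest address.
The bytes are already most-significant first: 0x827DA8A4.
0x827DA8A4 = 2189273252.

2189273252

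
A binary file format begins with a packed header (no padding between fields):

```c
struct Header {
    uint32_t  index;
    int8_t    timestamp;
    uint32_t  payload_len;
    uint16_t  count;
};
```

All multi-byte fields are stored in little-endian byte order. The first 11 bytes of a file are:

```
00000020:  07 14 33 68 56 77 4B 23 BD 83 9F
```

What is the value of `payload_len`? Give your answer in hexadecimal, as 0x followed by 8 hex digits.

0xBD234B77

`payload_len` follows `index` (4 B), `timestamp` (1 B), so it starts at offset 4 + 1 = 5 and occupies 4 bytes.
Bytes at offsets 5..8: 77 4B 23 BD.
Little-endian stores the least-significant byte at the lowest address.
Reassemble most-significant byte first: BD 23 4B 77 → 0xBD234B77.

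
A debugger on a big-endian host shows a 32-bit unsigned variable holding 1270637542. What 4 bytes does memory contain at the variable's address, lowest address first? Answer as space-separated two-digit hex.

4B BC 63 E6

1270637542 in hexadecimal, padded to 32 bits, is 0x4BBC63E6.
Split into bytes (most-significant first): 4B BC 63 E6.
In big-endian order the high byte comes first in memory.
So the memory order matches the most-significant-first order: 4B BC 63 E6.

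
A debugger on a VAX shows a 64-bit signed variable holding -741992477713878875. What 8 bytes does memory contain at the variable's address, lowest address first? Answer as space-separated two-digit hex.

Two's complement of -741992477713878875 in 64 bits: 741992477713878875 = 0x0A4C163A2C25CF5B; invert → 0xF5B3E9C5D3DA30A4; add 1 → 0xF5B3E9C5D3DA30A5.
Split into bytes (most-significant first): F5 B3 E9 C5 D3 DA 30 A5.
Little-endian: lowest address holds the least-significant byte.
So at ascending addresses the bytes are A5 30 DA D3 C5 E9 B3 F5.

A5 30 DA D3 C5 E9 B3 F5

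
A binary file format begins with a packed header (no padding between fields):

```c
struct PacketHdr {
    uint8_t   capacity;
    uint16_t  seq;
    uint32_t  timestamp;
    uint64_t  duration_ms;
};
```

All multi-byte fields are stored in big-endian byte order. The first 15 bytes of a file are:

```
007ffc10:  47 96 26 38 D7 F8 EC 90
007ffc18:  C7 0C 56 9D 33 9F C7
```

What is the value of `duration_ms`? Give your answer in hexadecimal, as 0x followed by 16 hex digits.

0x90C70C569D339FC7

`duration_ms` follows `capacity` (1 B), `seq` (2 B), `timestamp` (4 B), so it starts at offset 1 + 2 + 4 = 7 and occupies 8 bytes.
Bytes at offsets 7..14: 90 C7 0C 56 9D 33 9F C7.
Big-endian stores the most-significant byte at the lowest address.
The bytes are already most-significant first: 0x90C70C569D339FC7.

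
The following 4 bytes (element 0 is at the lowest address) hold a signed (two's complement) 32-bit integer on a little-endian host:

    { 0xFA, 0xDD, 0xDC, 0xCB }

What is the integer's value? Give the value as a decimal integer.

Little-endian stores the least-significant byte at the lowest address.
Reassemble most-significant byte first: CB DC DD FA → 0xCBDCDDFA.
Top bit is set, so as a signed 32-bit value this is 0xCBDCDDFA − 2^32 = -874717702.

-874717702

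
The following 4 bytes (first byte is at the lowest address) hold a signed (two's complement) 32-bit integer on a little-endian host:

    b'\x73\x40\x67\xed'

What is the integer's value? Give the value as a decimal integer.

Little-endian: lowest address holds the least-significant byte.
Reassemble most-significant byte first: ED 67 40 73 → 0xED674073.
Top bit is set, so as a signed 32-bit value this is 0xED674073 − 2^32 = -312000397.

-312000397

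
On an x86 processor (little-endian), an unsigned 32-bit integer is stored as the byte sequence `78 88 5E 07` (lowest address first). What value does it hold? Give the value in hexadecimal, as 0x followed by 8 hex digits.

0x075E8878

Little-endian: lowest address holds the least-significant byte.
Reassemble most-significant byte first: 07 5E 88 78 → 0x075E8878.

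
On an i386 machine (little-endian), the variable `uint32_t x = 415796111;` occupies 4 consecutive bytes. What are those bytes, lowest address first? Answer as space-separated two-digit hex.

415796111 in hexadecimal, padded to 32 bits, is 0x18C88B8F.
Split into bytes (most-significant first): 18 C8 8B 8F.
In little-endian order the low byte comes first in memory.
So at ascending addresses the bytes are 8F 8B C8 18.

8F 8B C8 18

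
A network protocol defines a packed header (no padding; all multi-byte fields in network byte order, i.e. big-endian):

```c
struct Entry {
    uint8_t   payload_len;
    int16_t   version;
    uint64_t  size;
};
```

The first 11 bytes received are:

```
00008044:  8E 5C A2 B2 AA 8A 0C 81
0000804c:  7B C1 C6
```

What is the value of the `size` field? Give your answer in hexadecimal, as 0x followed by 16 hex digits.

`size` follows `payload_len` (1 B), `version` (2 B), so it starts at offset 1 + 2 = 3 and occupies 8 bytes.
Bytes at offsets 3..10: B2 AA 8A 0C 81 7B C1 C6.
Big-endian: lowest address holds the most-significant byte.
The bytes are already most-significant first: 0xB2AA8A0C817BC1C6.

0xB2AA8A0C817BC1C6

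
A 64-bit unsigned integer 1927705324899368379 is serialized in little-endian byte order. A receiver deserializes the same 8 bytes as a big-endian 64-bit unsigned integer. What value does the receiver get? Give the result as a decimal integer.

13510026555850866714

1927705324899368379 in 64-bit hexadecimal is 0x1AC095C792417DBB.
Stored little-endian, the bytes at ascending addresses are BB 7D 41 92 C7 95 C0 1A.
Read back as big-endian, the last byte is least significant, giving 0xBB7D4192C795C01A.
0xBB7D4192C795C01A = 13510026555850866714.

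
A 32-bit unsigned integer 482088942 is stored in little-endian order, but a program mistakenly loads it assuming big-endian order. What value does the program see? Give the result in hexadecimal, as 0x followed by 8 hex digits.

482088942 in 32-bit hexadecimal is 0x1CBC17EE.
Stored little-endian, the bytes at ascending addresses are EE 17 BC 1C.
Read back as big-endian, the last byte is least significant, giving 0xEE17BC1C.

0xEE17BC1C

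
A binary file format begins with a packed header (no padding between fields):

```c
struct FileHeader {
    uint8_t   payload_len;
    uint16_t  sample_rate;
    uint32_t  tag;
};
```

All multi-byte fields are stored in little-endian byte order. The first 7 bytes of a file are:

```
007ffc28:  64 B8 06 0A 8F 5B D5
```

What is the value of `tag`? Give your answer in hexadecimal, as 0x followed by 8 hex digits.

0xD55B8F0A

`tag` follows `payload_len` (1 B), `sample_rate` (2 B), so it starts at offset 1 + 2 = 3 and occupies 4 bytes.
Bytes at offsets 3..6: 0A 8F 5B D5.
In little-endian order the low byte comes first in memory.
Reassemble most-significant byte first: D5 5B 8F 0A → 0xD55B8F0A.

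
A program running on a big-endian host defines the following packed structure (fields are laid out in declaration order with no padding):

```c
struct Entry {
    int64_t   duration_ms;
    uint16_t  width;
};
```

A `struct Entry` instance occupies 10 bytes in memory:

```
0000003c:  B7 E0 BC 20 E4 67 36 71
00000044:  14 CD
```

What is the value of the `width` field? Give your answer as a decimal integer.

5325

`width` follows `duration_ms` (8 bytes), so it starts at byte offset 8 and occupies 2 bytes.
Bytes at offsets 8..9: 14 CD.
Big-endian: lowest address holds the most-significant byte.
The bytes are already most-significant first: 0x14CD.
0x14CD = 5325.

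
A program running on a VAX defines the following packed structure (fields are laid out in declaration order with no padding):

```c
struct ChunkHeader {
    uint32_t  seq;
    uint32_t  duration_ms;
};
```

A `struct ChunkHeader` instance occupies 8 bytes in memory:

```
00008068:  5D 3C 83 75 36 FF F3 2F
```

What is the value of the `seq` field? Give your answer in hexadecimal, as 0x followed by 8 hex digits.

`seq` is the first field, at byte offset 0, occupying 4 bytes.
Bytes at offsets 0..3: 5D 3C 83 75.
Little-endian: lowest address holds the least-significant byte.
Reassemble most-significant byte first: 75 83 3C 5D → 0x75833C5D.

0x75833C5D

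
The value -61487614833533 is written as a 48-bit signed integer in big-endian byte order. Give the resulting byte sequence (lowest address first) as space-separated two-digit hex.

C8 13 CC 8F 4C 83

Two's complement of -61487614833533 in 48 bits: 61487614833533 = 0x37EC3370B37D; invert → 0xC813CC8F4C82; add 1 → 0xC813CC8F4C83.
Split into bytes (most-significant first): C8 13 CC 8F 4C 83.
Big-endian stores the most-significant byte at the lowest address.
So the memory order matches the most-significant-first order: C8 13 CC 8F 4C 83.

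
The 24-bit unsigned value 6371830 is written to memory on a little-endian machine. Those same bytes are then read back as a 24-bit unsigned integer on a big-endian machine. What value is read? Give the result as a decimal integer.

16136545

6371830 in 24-bit hexadecimal is 0x6139F6.
Stored little-endian, the bytes at ascending addresses are F6 39 61.
Read back as big-endian, the last byte is least significant, giving 0xF63961.
0xF63961 = 16136545.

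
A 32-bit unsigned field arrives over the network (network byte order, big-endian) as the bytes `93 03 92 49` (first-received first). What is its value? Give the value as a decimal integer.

Big-endian stores the most-significant byte at the lowest address.
The bytes are already most-significant first: 0x93039249.
0x93039249 = 2466484809.

2466484809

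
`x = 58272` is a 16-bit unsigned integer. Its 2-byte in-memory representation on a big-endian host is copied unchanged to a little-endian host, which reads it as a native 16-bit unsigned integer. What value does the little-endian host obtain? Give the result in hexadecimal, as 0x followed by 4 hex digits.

58272 in 16-bit hexadecimal is 0xE3A0.
Stored big-endian, the bytes at ascending addresses are E3 A0.
Read back as little-endian, the first byte is least significant, giving 0xA0E3.

0xA0E3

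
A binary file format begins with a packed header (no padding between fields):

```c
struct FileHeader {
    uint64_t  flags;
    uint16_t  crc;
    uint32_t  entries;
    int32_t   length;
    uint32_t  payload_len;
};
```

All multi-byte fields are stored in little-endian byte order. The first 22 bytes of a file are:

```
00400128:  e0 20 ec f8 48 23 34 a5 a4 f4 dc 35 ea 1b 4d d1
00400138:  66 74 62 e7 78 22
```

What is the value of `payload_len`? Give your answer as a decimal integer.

578348898

`payload_len` follows `flags` (8 B), `crc` (2 B), `entries` (4 B), `length` (4 B), so it starts at offset 8 + 2 + 4 + 4 = 18 and occupies 4 bytes.
Bytes at offsets 18..21: 62 E7 78 22.
Little-endian stores the least-significant byte at the lowest address.
Reassemble most-significant byte first: 22 78 E7 62 → 0x2278E762.
0x2278E762 = 578348898.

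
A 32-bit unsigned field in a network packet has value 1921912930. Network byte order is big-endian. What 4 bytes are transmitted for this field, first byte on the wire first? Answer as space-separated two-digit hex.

72 8E 10 62

1921912930 in hexadecimal, padded to 32 bits, is 0x728E1062.
Split into bytes (most-significant first): 72 8E 10 62.
Big-endian: lowest address holds the most-significant byte.
So the memory order matches the most-significant-first order: 72 8E 10 62.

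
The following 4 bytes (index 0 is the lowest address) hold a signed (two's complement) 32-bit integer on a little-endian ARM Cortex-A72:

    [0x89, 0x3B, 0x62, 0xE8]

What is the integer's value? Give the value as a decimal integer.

-396215415

Little-endian stores the least-significant byte at the lowest address.
Reassemble most-significant byte first: E8 62 3B 89 → 0xE8623B89.
Top bit is set, so as a signed 32-bit value this is 0xE8623B89 − 2^32 = -396215415.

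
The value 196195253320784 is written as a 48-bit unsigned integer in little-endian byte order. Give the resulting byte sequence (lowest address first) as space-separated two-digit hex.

50 7C 61 44 70 B2

196195253320784 in hexadecimal, padded to 48 bits, is 0xB27044617C50.
Split into bytes (most-significant first): B2 70 44 61 7C 50.
Little-endian: lowest address holds the least-significant byte.
So at ascending addresses the bytes are 50 7C 61 44 70 B2.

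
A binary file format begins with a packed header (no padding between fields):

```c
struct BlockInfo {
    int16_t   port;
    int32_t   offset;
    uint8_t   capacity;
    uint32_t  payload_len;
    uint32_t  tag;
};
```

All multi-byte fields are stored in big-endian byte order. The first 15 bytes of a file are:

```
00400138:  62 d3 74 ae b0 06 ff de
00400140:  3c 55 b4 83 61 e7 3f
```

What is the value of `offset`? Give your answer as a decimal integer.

1957605382

`offset` follows `port` (2 bytes), so it starts at byte offset 2 and occupies 4 bytes.
Bytes at offsets 2..5: 74 AE B0 06.
Big-endian stores the most-significant byte at the lowest address.
The bytes are already most-significant first: 0x74AEB006.
0x74AEB006 = 1957605382.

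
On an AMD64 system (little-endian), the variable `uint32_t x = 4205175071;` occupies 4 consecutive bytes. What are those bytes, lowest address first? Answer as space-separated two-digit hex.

4205175071 in hexadecimal, padded to 32 bits, is 0xFAA5E11F.
Split into bytes (most-significant first): FA A5 E1 1F.
In little-endian order the low byte comes first in memory.
So at ascending addresses the bytes are 1F E1 A5 FA.

1F E1 A5 FA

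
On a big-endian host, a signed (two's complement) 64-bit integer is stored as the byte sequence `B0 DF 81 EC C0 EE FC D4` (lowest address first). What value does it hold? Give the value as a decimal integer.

Big-endian stores the most-significant byte at the lowest address.
The bytes are already most-significant first: 0xB0DF81ECC0EEFCD4.
Top bit is set, so as a signed 64-bit value this is 0xB0DF81ECC0EEFCD4 − 2^64 = -5701695749378605868.

-5701695749378605868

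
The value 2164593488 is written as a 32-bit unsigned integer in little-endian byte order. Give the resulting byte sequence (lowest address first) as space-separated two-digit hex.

50 13 05 81

2164593488 in hexadecimal, padded to 32 bits, is 0x81051350.
Split into bytes (most-significant first): 81 05 13 50.
In little-endian order the low byte comes first in memory.
So at ascending addresses the bytes are 50 13 05 81.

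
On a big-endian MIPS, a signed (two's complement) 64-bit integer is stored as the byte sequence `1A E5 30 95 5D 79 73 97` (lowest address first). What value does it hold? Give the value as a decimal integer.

1938008632729367447

Big-endian stores the most-significant byte at the lowest address.
The bytes are already most-significant first: 0x1AE530955D797397.
0x1AE530955D797397 = 1938008632729367447.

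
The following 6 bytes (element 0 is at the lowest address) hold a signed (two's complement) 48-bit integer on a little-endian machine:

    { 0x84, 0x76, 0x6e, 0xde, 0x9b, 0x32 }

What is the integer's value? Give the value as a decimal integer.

Little-endian stores the least-significant byte at the lowest address.
Reassemble most-significant byte first: 32 9B DE 6E 76 84 → 0x329BDE6E7684.
0x329BDE6E7684 = 55645033100932.

55645033100932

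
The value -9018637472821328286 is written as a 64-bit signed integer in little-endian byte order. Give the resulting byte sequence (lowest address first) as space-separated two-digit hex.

Two's complement of -9018637472821328286 in 64 bits: 9018637472821328286 = 0x7D28A2FFAD8AB99E; invert → 0x82D75D0052754661; add 1 → 0x82D75D0052754662.
Split into bytes (most-significant first): 82 D7 5D 00 52 75 46 62.
Little-endian stores the least-significant byte at the lowest address.
So at ascending addresses the bytes are 62 46 75 52 00 5D D7 82.

62 46 75 52 00 5D D7 82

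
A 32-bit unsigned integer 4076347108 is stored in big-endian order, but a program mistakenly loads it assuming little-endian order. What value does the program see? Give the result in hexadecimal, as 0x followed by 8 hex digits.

0xE41EF8F2

4076347108 in 32-bit hexadecimal is 0xF2F81EE4.
Stored big-endian, the bytes at ascending addresses are F2 F8 1E E4.
Read back as little-endian, the first byte is least significant, giving 0xE41EF8F2.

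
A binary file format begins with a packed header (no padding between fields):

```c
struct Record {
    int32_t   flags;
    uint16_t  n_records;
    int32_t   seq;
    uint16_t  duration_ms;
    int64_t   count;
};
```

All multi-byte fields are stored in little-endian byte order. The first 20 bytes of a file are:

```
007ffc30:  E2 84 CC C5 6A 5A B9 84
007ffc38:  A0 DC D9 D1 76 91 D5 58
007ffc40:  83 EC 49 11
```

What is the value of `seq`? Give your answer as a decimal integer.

-593460039

`seq` follows `flags` (4 B), `n_records` (2 B), so it starts at offset 4 + 2 = 6 and occupies 4 bytes.
Bytes at offsets 6..9: B9 84 A0 DC.
In little-endian order the low byte comes first in memory.
Reassemble most-significant byte first: DC A0 84 B9 → 0xDCA084B9.
Top bit is set, so as a signed 32-bit value this is 0xDCA084B9 − 2^32 = -593460039.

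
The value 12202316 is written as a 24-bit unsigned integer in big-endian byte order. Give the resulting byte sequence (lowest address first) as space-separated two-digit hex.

12202316 in hexadecimal, padded to 24 bits, is 0xBA314C.
Split into bytes (most-significant first): BA 31 4C.
Big-endian stores the most-significant byte at the lowest address.
So the memory order matches the most-significant-first order: BA 31 4C.

BA 31 4C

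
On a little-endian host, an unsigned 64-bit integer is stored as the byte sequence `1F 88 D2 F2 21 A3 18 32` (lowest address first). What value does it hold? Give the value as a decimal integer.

3609814467540584479

Little-endian stores the least-significant byte at the lowest address.
Reassemble most-significant byte first: 32 18 A3 21 F2 D2 88 1F → 0x3218A321F2D2881F.
0x3218A321F2D2881F = 3609814467540584479.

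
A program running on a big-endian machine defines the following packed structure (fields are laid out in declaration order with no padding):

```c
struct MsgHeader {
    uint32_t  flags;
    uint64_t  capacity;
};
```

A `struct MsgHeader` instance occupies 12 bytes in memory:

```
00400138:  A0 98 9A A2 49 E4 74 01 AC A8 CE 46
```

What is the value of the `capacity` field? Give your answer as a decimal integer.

`capacity` follows `flags` (4 bytes), so it starts at byte offset 4 and occupies 8 bytes.
Bytes at offsets 4..11: 49 E4 74 01 AC A8 CE 46.
Big-endian: lowest address holds the most-significant byte.
The bytes are already most-significant first: 0x49E47401ACA8CE46.
0x49E47401ACA8CE46 = 5324508209999302214.

5324508209999302214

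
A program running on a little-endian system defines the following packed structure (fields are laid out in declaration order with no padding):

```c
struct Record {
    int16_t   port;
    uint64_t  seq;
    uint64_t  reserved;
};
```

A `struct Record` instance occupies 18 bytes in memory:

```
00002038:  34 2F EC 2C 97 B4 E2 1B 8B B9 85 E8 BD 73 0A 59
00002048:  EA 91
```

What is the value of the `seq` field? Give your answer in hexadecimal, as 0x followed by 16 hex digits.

0xB98B1BE2B4972CEC

`seq` follows `port` (2 bytes), so it starts at byte offset 2 and occupies 8 bytes.
Bytes at offsets 2..9: EC 2C 97 B4 E2 1B 8B B9.
Little-endian stores the least-significant byte at the lowest address.
Reassemble most-significant byte first: B9 8B 1B E2 B4 97 2C EC → 0xB98B1BE2B4972CEC.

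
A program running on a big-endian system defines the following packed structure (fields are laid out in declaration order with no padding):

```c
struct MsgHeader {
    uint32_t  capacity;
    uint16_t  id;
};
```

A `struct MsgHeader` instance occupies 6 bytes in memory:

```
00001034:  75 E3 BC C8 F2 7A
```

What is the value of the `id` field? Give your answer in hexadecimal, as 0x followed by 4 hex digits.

0xF27A

`id` follows `capacity` (4 bytes), so it starts at byte offset 4 and occupies 2 bytes.
Bytes at offsets 4..5: F2 7A.
Big-endian stores the most-significant byte at the lowest address.
The bytes are already most-significant first: 0xF27A.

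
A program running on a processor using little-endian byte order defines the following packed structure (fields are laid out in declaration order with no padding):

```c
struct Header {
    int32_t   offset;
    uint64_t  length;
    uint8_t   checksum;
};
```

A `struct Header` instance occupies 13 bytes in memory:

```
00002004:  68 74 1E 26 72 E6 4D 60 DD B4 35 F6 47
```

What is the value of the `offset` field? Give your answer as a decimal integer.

`offset` is the first field, at byte offset 0, occupying 4 bytes.
Bytes at offsets 0..3: 68 74 1E 26.
Little-endian stores the least-significant byte at the lowest address.
Reassemble most-significant byte first: 26 1E 74 68 → 0x261E7468.
0x261E7468 = 639530088.

639530088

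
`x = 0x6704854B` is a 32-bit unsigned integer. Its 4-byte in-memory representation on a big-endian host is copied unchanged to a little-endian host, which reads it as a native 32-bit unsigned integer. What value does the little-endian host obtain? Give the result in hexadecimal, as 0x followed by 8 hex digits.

0x4B850467

Stored big-endian, the bytes at ascending addresses are 67 04 85 4B.
Read back as little-endian, the first byte is least significant, giving 0x4B850467.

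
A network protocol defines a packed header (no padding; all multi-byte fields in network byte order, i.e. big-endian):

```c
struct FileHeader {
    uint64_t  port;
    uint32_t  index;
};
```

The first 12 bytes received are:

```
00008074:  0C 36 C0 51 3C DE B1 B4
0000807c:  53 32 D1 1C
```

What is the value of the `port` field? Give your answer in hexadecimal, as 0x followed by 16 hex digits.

0x0C36C0513CDEB1B4

`port` is the first field, at byte offset 0, occupying 8 bytes.
Bytes at offsets 0..7: 0C 36 C0 51 3C DE B1 B4.
Big-endian: lowest address holds the most-significant byte.
The bytes are already most-significant first: 0x0C36C0513CDEB1B4.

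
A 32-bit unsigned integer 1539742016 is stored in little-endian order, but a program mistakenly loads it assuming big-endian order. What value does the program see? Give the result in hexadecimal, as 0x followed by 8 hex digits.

1539742016 in 32-bit hexadecimal is 0x5BC69940.
Stored little-endian, the bytes at ascending addresses are 40 99 C6 5B.
Read back as big-endian, the last byte is least significant, giving 0x4099C65B.

0x4099C65B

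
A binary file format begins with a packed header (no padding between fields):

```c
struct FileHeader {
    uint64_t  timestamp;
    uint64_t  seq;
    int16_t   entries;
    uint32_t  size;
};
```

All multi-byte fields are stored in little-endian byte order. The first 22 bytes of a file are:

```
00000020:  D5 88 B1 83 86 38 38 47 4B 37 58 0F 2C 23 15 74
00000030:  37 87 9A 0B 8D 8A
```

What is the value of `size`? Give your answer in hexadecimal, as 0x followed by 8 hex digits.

0x8A8D0B9A

`size` follows `timestamp` (8 B), `seq` (8 B), `entries` (2 B), so it starts at offset 8 + 8 + 2 = 18 and occupies 4 bytes.
Bytes at offsets 18..21: 9A 0B 8D 8A.
Little-endian: lowest address holds the least-significant byte.
Reassemble most-significant byte first: 8A 8D 0B 9A → 0x8A8D0B9A.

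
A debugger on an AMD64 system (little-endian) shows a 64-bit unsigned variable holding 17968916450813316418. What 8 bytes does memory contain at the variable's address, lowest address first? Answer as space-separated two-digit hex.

42 8D 66 01 4F 6A 5E F9

17968916450813316418 in hexadecimal, padded to 64 bits, is 0xF95E6A4F01668D42.
Split into bytes (most-significant first): F9 5E 6A 4F 01 66 8D 42.
Little-endian stores the least-significant byte at the lowest address.
So at ascending addresses the bytes are 42 8D 66 01 4F 6A 5E F9.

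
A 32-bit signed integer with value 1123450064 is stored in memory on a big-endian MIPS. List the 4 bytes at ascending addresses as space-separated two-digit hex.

1123450064 in hexadecimal, padded to 32 bits, is 0x42F67CD0.
Split into bytes (most-significant first): 42 F6 7C D0.
Big-endian stores the most-significant byte at the lowest address.
So the memory order matches the most-significant-first order: 42 F6 7C D0.

42 F6 7C D0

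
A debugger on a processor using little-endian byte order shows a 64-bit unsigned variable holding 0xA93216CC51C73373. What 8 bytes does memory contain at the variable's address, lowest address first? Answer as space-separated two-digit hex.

Split into bytes (most-significant first): A9 32 16 CC 51 C7 33 73.
In little-endian order the low byte comes first in memory.
So at ascending addresses the bytes are 73 33 C7 51 CC 16 32 A9.

73 33 C7 51 CC 16 32 A9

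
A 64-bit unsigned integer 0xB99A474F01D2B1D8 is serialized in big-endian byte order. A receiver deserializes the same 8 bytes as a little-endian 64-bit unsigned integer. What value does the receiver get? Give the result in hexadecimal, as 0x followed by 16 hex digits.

Stored big-endian, the bytes at ascending addresses are B9 9A 47 4F 01 D2 B1 D8.
Read back as little-endian, the first byte is least significant, giving 0xD8B1D2014F479AB9.

0xD8B1D2014F479AB9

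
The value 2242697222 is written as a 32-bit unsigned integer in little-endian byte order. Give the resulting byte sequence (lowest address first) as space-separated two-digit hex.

06 D8 AC 85

2242697222 in hexadecimal, padded to 32 bits, is 0x85ACD806.
Split into bytes (most-significant first): 85 AC D8 06.
In little-endian order the low byte comes first in memory.
So at ascending addresses the bytes are 06 D8 AC 85.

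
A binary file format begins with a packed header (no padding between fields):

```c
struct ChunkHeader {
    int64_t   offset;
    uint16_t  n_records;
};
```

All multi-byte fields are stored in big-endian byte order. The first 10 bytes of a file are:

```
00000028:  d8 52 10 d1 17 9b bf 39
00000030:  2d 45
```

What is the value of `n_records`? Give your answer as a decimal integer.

11589

`n_records` follows `offset` (8 bytes), so it starts at byte offset 8 and occupies 2 bytes.
Bytes at offsets 8..9: 2D 45.
Big-endian stores the most-significant byte at the lowest address.
The bytes are already most-significant first: 0x2D45.
0x2D45 = 11589.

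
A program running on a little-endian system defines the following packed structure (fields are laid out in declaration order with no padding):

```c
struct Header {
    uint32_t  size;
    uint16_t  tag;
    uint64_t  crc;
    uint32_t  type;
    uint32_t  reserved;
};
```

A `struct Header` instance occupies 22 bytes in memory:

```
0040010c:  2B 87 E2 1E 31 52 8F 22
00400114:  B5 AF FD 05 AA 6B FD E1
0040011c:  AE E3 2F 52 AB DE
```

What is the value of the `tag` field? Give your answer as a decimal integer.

21041

`tag` follows `size` (4 bytes), so it starts at byte offset 4 and occupies 2 bytes.
Bytes at offsets 4..5: 31 52.
In little-endian order the low byte comes first in memory.
Reassemble most-significant byte first: 52 31 → 0x5231.
0x5231 = 21041.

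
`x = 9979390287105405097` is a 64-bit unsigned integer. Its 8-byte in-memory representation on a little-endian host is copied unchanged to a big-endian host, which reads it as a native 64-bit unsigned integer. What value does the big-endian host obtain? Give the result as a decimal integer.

9979390287105405097 in 64-bit hexadecimal is 0x8A7DEA97D1E6B0A9.
Stored little-endian, the bytes at ascending addresses are A9 B0 E6 D1 97 EA 7D 8A.
Read back as big-endian, the last byte is least significant, giving 0xA9B0E6D197EA7D8A.
0xA9B0E6D197EA7D8A = 12227526776182177162.

12227526776182177162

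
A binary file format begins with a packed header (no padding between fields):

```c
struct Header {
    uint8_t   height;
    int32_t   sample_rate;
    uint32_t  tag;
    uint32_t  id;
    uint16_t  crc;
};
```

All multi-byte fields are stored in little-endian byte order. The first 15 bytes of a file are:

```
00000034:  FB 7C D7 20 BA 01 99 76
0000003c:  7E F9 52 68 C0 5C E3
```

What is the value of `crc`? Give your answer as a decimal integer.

58204

`crc` follows `height` (1 B), `sample_rate` (4 B), `tag` (4 B), `id` (4 B), so it starts at offset 1 + 4 + 4 + 4 = 13 and occupies 2 bytes.
Bytes at offsets 13..14: 5C E3.
Little-endian stores the least-significant byte at the lowest address.
Reassemble most-significant byte first: E3 5C → 0xE35C.
0xE35C = 58204.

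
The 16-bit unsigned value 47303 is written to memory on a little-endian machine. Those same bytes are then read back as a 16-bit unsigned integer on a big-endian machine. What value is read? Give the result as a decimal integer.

47303 in 16-bit hexadecimal is 0xB8C7.
Stored little-endian, the bytes at ascending addresses are C7 B8.
Read back as big-endian, the last byte is least significant, giving 0xC7B8.
0xC7B8 = 51128.

51128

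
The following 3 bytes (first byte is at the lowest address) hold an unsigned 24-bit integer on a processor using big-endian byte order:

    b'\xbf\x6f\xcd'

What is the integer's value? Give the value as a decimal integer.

Big-endian stores the most-significant byte at the lowest address.
The bytes are already most-significant first: 0xBF6FCD.
0xBF6FCD = 12545997.

12545997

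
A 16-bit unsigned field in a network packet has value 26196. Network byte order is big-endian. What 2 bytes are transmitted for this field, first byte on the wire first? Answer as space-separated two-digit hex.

66 54

26196 in hexadecimal, padded to 16 bits, is 0x6654.
Split into bytes (most-significant first): 66 54.
Big-endian stores the most-significant byte at the lowest address.
So the memory order matches the most-significant-first order: 66 54.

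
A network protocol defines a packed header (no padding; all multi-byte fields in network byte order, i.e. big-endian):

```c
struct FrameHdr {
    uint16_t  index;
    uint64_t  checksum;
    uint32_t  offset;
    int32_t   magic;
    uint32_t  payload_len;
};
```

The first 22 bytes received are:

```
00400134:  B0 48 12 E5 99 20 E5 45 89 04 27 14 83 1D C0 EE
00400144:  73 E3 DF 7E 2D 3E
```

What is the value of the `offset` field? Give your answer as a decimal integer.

655655709

`offset` follows `index` (2 B), `checksum` (8 B), so it starts at offset 2 + 8 = 10 and occupies 4 bytes.
Bytes at offsets 10..13: 27 14 83 1D.
Big-endian: lowest address holds the most-significant byte.
The bytes are already most-significant first: 0x2714831D.
0x2714831D = 655655709.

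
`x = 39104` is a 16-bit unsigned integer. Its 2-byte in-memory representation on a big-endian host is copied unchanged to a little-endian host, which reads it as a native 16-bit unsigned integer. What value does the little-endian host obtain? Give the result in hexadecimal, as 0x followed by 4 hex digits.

0xC098

39104 in 16-bit hexadecimal is 0x98C0.
Stored big-endian, the bytes at ascending addresses are 98 C0.
Read back as little-endian, the first byte is least significant, giving 0xC098.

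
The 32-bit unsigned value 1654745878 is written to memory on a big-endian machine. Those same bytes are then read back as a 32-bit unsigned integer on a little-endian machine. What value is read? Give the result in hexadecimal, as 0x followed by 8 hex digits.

1654745878 in 32-bit hexadecimal is 0x62A16B16.
Stored big-endian, the bytes at ascending addresses are 62 A1 6B 16.
Read back as little-endian, the first byte is least significant, giving 0x166BA162.

0x166BA162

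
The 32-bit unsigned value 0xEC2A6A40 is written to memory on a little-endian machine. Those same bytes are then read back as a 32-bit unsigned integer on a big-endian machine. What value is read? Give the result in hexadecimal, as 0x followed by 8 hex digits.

Stored little-endian, the bytes at ascending addresses are 40 6A 2A EC.
Read back as big-endian, the last byte is least significant, giving 0x406A2AEC.

0x406A2AEC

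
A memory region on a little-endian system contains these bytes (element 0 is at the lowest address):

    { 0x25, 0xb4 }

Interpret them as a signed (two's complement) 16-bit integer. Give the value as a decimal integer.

Little-endian: lowest address holds the least-significant byte.
Reassemble most-significant byte first: B4 25 → 0xB425.
Top bit is set, so as a signed 16-bit value this is 0xB425 − 2^16 = -19419.

-19419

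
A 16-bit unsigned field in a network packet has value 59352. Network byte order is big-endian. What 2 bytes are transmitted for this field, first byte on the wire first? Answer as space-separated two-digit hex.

59352 in hexadecimal, padded to 16 bits, is 0xE7D8.
Split into bytes (most-significant first): E7 D8.
Big-endian stores the most-significant byte at the lowest address.
So the memory order matches the most-significant-first order: E7 D8.

E7 D8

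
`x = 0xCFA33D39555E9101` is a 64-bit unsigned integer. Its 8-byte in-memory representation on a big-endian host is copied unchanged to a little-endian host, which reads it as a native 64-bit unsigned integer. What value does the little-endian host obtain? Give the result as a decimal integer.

Stored big-endian, the bytes at ascending addresses are CF A3 3D 39 55 5E 91 01.
Read back as little-endian, the first byte is least significant, giving 0x01915E55393DA3CF.
0x01915E55393DA3CF = 112975185786545103.

112975185786545103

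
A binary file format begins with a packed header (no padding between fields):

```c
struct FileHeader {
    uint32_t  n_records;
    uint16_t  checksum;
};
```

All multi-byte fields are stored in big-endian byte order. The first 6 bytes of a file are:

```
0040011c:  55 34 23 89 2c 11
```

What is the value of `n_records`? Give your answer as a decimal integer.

1429480329

`n_records` is the first field, at byte offset 0, occupying 4 bytes.
Bytes at offsets 0..3: 55 34 23 89.
Big-endian: lowest address holds the most-significant byte.
The bytes are already most-significant first: 0x55342389.
0x55342389 = 1429480329.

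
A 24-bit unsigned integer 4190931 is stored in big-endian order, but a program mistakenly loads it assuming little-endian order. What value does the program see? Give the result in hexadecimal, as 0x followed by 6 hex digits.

0xD3F23F

4190931 in 24-bit hexadecimal is 0x3FF2D3.
Stored big-endian, the bytes at ascending addresses are 3F F2 D3.
Read back as little-endian, the first byte is least significant, giving 0xD3F23F.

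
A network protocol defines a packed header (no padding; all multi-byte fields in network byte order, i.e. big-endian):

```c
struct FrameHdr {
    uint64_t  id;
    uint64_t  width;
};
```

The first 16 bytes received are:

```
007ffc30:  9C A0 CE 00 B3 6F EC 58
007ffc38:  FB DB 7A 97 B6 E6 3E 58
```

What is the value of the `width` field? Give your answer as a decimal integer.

`width` follows `id` (8 bytes), so it starts at byte offset 8 and occupies 8 bytes.
Bytes at offsets 8..15: FB DB 7A 97 B6 E6 3E 58.
In big-endian order the high byte comes first in memory.
The bytes are already most-significant first: 0xFBDB7A97B6E63E58.
0xFBDB7A97B6E63E58 = 18148233915446738520.

18148233915446738520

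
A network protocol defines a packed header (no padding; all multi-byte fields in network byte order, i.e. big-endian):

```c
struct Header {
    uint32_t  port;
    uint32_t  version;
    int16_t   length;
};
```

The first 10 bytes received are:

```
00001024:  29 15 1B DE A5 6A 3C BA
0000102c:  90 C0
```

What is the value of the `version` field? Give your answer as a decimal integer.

2775203002

`version` follows `port` (4 bytes), so it starts at byte offset 4 and occupies 4 bytes.
Bytes at offsets 4..7: A5 6A 3C BA.
Big-endian stores the most-significant byte at the lowest address.
The bytes are already most-significant first: 0xA56A3CBA.
0xA56A3CBA = 2775203002.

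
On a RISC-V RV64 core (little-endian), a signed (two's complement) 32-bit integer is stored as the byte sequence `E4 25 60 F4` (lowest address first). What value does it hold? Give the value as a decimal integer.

In little-endian order the low byte comes first in memory.
Reassemble most-significant byte first: F4 60 25 E4 → 0xF46025E4.
Top bit is set, so as a signed 32-bit value this is 0xF46025E4 − 2^32 = -195025436.

-195025436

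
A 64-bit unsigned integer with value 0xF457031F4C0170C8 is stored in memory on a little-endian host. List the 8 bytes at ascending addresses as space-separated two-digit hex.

Split into bytes (most-significant first): F4 57 03 1F 4C 01 70 C8.
Little-endian stores the least-significant byte at the lowest address.
So at ascending addresses the bytes are C8 70 01 4C 1F 03 57 F4.

C8 70 01 4C 1F 03 57 F4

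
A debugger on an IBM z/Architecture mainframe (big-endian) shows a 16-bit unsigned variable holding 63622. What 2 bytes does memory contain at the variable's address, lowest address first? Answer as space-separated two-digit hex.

F8 86

63622 in hexadecimal, padded to 16 bits, is 0xF886.
Split into bytes (most-significant first): F8 86.
Big-endian: lowest address holds the most-significant byte.
So the memory order matches the most-significant-first order: F8 86.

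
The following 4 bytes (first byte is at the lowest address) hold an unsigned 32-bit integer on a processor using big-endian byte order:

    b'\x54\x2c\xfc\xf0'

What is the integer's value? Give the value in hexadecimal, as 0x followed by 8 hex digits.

In big-endian order the high byte comes first in memory.
The bytes are already most-significant first: 0x542CFCF0.

0x542CFCF0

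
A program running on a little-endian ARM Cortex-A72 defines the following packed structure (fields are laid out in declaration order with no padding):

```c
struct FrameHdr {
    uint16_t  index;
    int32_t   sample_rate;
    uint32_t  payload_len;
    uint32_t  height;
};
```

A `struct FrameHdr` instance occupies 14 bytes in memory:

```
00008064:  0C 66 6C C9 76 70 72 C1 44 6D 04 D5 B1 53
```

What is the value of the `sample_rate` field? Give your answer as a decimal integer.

`sample_rate` follows `index` (2 bytes), so it starts at byte offset 2 and occupies 4 bytes.
Bytes at offsets 2..5: 6C C9 76 70.
In little-endian order the low byte comes first in memory.
Reassemble most-significant byte first: 70 76 C9 6C → 0x7076C96C.
0x7076C96C = 1886833004.

1886833004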